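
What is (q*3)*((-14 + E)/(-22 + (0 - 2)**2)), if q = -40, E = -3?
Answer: -340/3 ≈ -113.33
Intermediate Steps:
(q*3)*((-14 + E)/(-22 + (0 - 2)**2)) = (-40*3)*((-14 - 3)/(-22 + (0 - 2)**2)) = -(-2040)/(-22 + (-2)**2) = -(-2040)/(-22 + 4) = -(-2040)/(-18) = -(-2040)*(-1)/18 = -120*17/18 = -340/3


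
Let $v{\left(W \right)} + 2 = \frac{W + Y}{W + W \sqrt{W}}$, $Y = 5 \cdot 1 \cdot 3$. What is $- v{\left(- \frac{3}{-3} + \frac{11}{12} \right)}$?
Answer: $\frac{2942}{253} - \frac{406 \sqrt{69}}{253} \approx -1.7015$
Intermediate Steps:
$Y = 15$ ($Y = 5 \cdot 3 = 15$)
$v{\left(W \right)} = -2 + \frac{15 + W}{W + W^{\frac{3}{2}}}$ ($v{\left(W \right)} = -2 + \frac{W + 15}{W + W \sqrt{W}} = -2 + \frac{15 + W}{W + W^{\frac{3}{2}}}$)
$- v{\left(- \frac{3}{-3} + \frac{11}{12} \right)} = - \frac{15 - \left(- \frac{3}{-3} + \frac{11}{12}\right) - 2 \left(- \frac{3}{-3} + \frac{11}{12}\right)^{\frac{3}{2}}}{\left(- \frac{3}{-3} + \frac{11}{12}\right) + \left(- \frac{3}{-3} + \frac{11}{12}\right)^{\frac{3}{2}}} = - \frac{15 - \left(\left(-3\right) \left(- \frac{1}{3}\right) + 11 \cdot \frac{1}{12}\right) - 2 \left(\left(-3\right) \left(- \frac{1}{3}\right) + 11 \cdot \frac{1}{12}\right)^{\frac{3}{2}}}{\left(\left(-3\right) \left(- \frac{1}{3}\right) + 11 \cdot \frac{1}{12}\right) + \left(\left(-3\right) \left(- \frac{1}{3}\right) + 11 \cdot \frac{1}{12}\right)^{\frac{3}{2}}} = - \frac{15 - \left(1 + \frac{11}{12}\right) - 2 \left(1 + \frac{11}{12}\right)^{\frac{3}{2}}}{\left(1 + \frac{11}{12}\right) + \left(1 + \frac{11}{12}\right)^{\frac{3}{2}}} = - \frac{15 - \frac{23}{12} - 2 \left(\frac{23}{12}\right)^{\frac{3}{2}}}{\frac{23}{12} + \left(\frac{23}{12}\right)^{\frac{3}{2}}} = - \frac{15 - \frac{23}{12} - 2 \frac{23 \sqrt{69}}{72}}{\frac{23}{12} + \frac{23 \sqrt{69}}{72}} = - \frac{15 - \frac{23}{12} - \frac{23 \sqrt{69}}{36}}{\frac{23}{12} + \frac{23 \sqrt{69}}{72}} = - \frac{\frac{157}{12} - \frac{23 \sqrt{69}}{36}}{\frac{23}{12} + \frac{23 \sqrt{69}}{72}}$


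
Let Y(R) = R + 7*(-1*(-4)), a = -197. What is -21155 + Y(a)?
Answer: -21324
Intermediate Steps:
Y(R) = 28 + R (Y(R) = R + 7*4 = R + 28 = 28 + R)
-21155 + Y(a) = -21155 + (28 - 197) = -21155 - 169 = -21324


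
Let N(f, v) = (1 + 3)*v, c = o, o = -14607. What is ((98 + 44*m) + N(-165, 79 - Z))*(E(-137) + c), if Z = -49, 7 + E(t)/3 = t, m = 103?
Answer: -77330538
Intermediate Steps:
E(t) = -21 + 3*t
c = -14607
N(f, v) = 4*v
((98 + 44*m) + N(-165, 79 - Z))*(E(-137) + c) = ((98 + 44*103) + 4*(79 - 1*(-49)))*((-21 + 3*(-137)) - 14607) = ((98 + 4532) + 4*(79 + 49))*((-21 - 411) - 14607) = (4630 + 4*128)*(-432 - 14607) = (4630 + 512)*(-15039) = 5142*(-15039) = -77330538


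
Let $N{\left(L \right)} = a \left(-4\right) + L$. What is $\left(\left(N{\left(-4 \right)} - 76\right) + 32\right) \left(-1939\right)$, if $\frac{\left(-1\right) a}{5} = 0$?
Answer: $93072$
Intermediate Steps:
$a = 0$ ($a = \left(-5\right) 0 = 0$)
$N{\left(L \right)} = L$ ($N{\left(L \right)} = 0 \left(-4\right) + L = 0 + L = L$)
$\left(\left(N{\left(-4 \right)} - 76\right) + 32\right) \left(-1939\right) = \left(\left(-4 - 76\right) + 32\right) \left(-1939\right) = \left(-80 + 32\right) \left(-1939\right) = \left(-48\right) \left(-1939\right) = 93072$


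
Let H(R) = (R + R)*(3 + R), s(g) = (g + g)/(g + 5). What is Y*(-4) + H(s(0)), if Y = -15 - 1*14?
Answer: 116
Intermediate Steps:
s(g) = 2*g/(5 + g) (s(g) = (2*g)/(5 + g) = 2*g/(5 + g))
H(R) = 2*R*(3 + R) (H(R) = (2*R)*(3 + R) = 2*R*(3 + R))
Y = -29 (Y = -15 - 14 = -29)
Y*(-4) + H(s(0)) = -29*(-4) + 2*(2*0/(5 + 0))*(3 + 2*0/(5 + 0)) = 116 + 2*(2*0/5)*(3 + 2*0/5) = 116 + 2*(2*0*(1/5))*(3 + 2*0*(1/5)) = 116 + 2*0*(3 + 0) = 116 + 2*0*3 = 116 + 0 = 116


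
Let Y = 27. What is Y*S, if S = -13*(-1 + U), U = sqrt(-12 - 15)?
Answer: 351 - 1053*I*sqrt(3) ≈ 351.0 - 1823.8*I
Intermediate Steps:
U = 3*I*sqrt(3) (U = sqrt(-27) = 3*I*sqrt(3) ≈ 5.1962*I)
S = 13 - 39*I*sqrt(3) (S = -13*(-1 + 3*I*sqrt(3)) = 13 - 39*I*sqrt(3) ≈ 13.0 - 67.55*I)
Y*S = 27*(13 - 39*I*sqrt(3)) = 351 - 1053*I*sqrt(3)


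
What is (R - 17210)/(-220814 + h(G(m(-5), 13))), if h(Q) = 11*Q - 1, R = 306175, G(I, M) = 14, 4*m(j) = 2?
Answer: -288965/220661 ≈ -1.3095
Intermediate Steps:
m(j) = 1/2 (m(j) = (1/4)*2 = 1/2)
h(Q) = -1 + 11*Q
(R - 17210)/(-220814 + h(G(m(-5), 13))) = (306175 - 17210)/(-220814 + (-1 + 11*14)) = 288965/(-220814 + (-1 + 154)) = 288965/(-220814 + 153) = 288965/(-220661) = 288965*(-1/220661) = -288965/220661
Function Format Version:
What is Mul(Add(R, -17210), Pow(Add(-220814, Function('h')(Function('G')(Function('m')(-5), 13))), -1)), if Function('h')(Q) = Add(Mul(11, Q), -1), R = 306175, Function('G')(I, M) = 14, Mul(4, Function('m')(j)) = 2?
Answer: Rational(-288965, 220661) ≈ -1.3095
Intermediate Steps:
Function('m')(j) = Rational(1, 2) (Function('m')(j) = Mul(Rational(1, 4), 2) = Rational(1, 2))
Function('h')(Q) = Add(-1, Mul(11, Q))
Mul(Add(R, -17210), Pow(Add(-220814, Function('h')(Function('G')(Function('m')(-5), 13))), -1)) = Mul(Add(306175, -17210), Pow(Add(-220814, Add(-1, Mul(11, 14))), -1)) = Mul(288965, Pow(Add(-220814, Add(-1, 154)), -1)) = Mul(288965, Pow(Add(-220814, 153), -1)) = Mul(288965, Pow(-220661, -1)) = Mul(288965, Rational(-1, 220661)) = Rational(-288965, 220661)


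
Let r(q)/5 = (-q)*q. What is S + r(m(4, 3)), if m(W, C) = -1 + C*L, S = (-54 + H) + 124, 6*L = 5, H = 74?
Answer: 531/4 ≈ 132.75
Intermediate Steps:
L = ⅚ (L = (⅙)*5 = ⅚ ≈ 0.83333)
S = 144 (S = (-54 + 74) + 124 = 20 + 124 = 144)
m(W, C) = -1 + 5*C/6 (m(W, C) = -1 + C*(⅚) = -1 + 5*C/6)
r(q) = -5*q² (r(q) = 5*((-q)*q) = 5*(-q²) = -5*q²)
S + r(m(4, 3)) = 144 - 5*(-1 + (⅚)*3)² = 144 - 5*(-1 + 5/2)² = 144 - 5*(3/2)² = 144 - 5*9/4 = 144 - 45/4 = 531/4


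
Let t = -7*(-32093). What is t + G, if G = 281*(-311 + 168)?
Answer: 184468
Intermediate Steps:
t = 224651
G = -40183 (G = 281*(-143) = -40183)
t + G = 224651 - 40183 = 184468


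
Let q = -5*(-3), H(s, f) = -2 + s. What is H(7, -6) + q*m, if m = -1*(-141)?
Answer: 2120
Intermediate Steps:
m = 141
q = 15
H(7, -6) + q*m = (-2 + 7) + 15*141 = 5 + 2115 = 2120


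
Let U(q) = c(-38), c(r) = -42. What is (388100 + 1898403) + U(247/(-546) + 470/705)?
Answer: 2286461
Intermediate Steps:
U(q) = -42
(388100 + 1898403) + U(247/(-546) + 470/705) = (388100 + 1898403) - 42 = 2286503 - 42 = 2286461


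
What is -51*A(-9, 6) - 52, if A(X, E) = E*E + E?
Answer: -2194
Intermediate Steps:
A(X, E) = E + E² (A(X, E) = E² + E = E + E²)
-51*A(-9, 6) - 52 = -306*(1 + 6) - 52 = -306*7 - 52 = -51*42 - 52 = -2142 - 52 = -2194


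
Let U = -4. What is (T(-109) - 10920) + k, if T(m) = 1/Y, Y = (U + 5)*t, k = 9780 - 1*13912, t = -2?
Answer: -30105/2 ≈ -15053.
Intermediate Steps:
k = -4132 (k = 9780 - 13912 = -4132)
Y = -2 (Y = (-4 + 5)*(-2) = 1*(-2) = -2)
T(m) = -1/2 (T(m) = 1/(-2) = -1/2)
(T(-109) - 10920) + k = (-1/2 - 10920) - 4132 = -21841/2 - 4132 = -30105/2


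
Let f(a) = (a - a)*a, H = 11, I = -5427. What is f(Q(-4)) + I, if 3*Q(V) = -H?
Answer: -5427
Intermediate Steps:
Q(V) = -11/3 (Q(V) = (-1*11)/3 = (⅓)*(-11) = -11/3)
f(a) = 0 (f(a) = 0*a = 0)
f(Q(-4)) + I = 0 - 5427 = -5427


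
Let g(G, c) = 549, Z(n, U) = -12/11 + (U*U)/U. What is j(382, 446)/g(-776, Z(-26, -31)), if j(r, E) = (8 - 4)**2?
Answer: 16/549 ≈ 0.029144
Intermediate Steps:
j(r, E) = 16 (j(r, E) = 4**2 = 16)
Z(n, U) = -12/11 + U (Z(n, U) = -12*1/11 + U**2/U = -12/11 + U)
j(382, 446)/g(-776, Z(-26, -31)) = 16/549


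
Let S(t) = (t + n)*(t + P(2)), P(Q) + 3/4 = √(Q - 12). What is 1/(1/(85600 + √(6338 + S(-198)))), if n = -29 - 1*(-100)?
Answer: 85600 + √(126317 - 508*I*√10)/2 ≈ 85778.0 - 1.13*I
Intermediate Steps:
P(Q) = -¾ + √(-12 + Q) (P(Q) = -¾ + √(Q - 12) = -¾ + √(-12 + Q))
n = 71 (n = -29 + 100 = 71)
S(t) = (71 + t)*(-¾ + t + I*√10) (S(t) = (t + 71)*(t + (-¾ + √(-12 + 2))) = (71 + t)*(t + (-¾ + √(-10))) = (71 + t)*(t + (-¾ + I*√10)) = (71 + t)*(-¾ + t + I*√10))
1/(1/(85600 + √(6338 + S(-198)))) = 1/(1/(85600 + √(6338 + (-213/4 + (-198)² + (281/4)*(-198) + 71*I*√10 + I*(-198)*√10)))) = 1/(1/(85600 + √(6338 + (-213/4 + 39204 - 27819/2 + 71*I*√10 - 198*I*√10)))) = 1/(1/(85600 + √(6338 + (100965/4 - 127*I*√10)))) = 1/(1/(85600 + √(126317/4 - 127*I*√10))) = 85600 + √(126317/4 - 127*I*√10)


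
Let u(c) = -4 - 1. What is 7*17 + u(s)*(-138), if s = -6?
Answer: 809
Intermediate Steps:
u(c) = -5
7*17 + u(s)*(-138) = 7*17 - 5*(-138) = 119 + 690 = 809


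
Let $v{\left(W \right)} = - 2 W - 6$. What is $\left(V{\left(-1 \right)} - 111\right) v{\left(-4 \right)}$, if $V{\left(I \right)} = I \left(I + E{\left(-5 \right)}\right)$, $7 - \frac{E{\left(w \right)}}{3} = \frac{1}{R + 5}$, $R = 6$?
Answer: $- \frac{2876}{11} \approx -261.45$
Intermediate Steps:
$v{\left(W \right)} = -6 - 2 W$
$E{\left(w \right)} = \frac{228}{11}$ ($E{\left(w \right)} = 21 - \frac{3}{6 + 5} = 21 - \frac{3}{11} = \frac{228}{11}$)
$V{\left(I \right)} = I \left(\frac{228}{11} + I\right)$ ($V{\left(I \right)} = I \left(I + \frac{228}{11}\right) = I \left(\frac{228}{11} + I\right)$)
$\left(V{\left(-1 \right)} - 111\right) v{\left(-4 \right)} = \left(\frac{1}{11} \left(-1\right) \left(228 + 11 \left(-1\right)\right) - 111\right) \left(-6 - -8\right) = \left(\frac{1}{11} \left(-1\right) \left(228 - 11\right) - 111\right) \left(-6 + 8\right) = \left(\frac{1}{11} \left(-1\right) 217 - 111\right) 2 = \left(- \frac{217}{11} - 111\right) 2 = \left(- \frac{1438}{11}\right) 2 = - \frac{2876}{11}$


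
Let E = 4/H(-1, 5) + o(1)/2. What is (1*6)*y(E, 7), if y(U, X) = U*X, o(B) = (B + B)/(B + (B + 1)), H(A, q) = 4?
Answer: 56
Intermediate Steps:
o(B) = 2*B/(1 + 2*B) (o(B) = (2*B)/(B + (1 + B)) = (2*B)/(1 + 2*B) = 2*B/(1 + 2*B))
E = 4/3 (E = 4/4 + (2*1/(1 + 2*1))/2 = 4*(¼) + (2*1/(1 + 2))*(½) = 1 + (2*1/3)*(½) = 1 + (2*1*(⅓))*(½) = 1 + (⅔)*(½) = 1 + ⅓ = 4/3 ≈ 1.3333)
(1*6)*y(E, 7) = (1*6)*((4/3)*7) = 6*(28/3) = 56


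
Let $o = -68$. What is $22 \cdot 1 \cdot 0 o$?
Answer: $0$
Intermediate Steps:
$22 \cdot 1 \cdot 0 o = 22 \cdot 1 \cdot 0 \left(-68\right) = 22 \cdot 0 \left(-68\right) = 0 \left(-68\right) = 0$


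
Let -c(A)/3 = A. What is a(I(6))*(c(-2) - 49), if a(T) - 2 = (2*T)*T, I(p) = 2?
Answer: -430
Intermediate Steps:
c(A) = -3*A
a(T) = 2 + 2*T² (a(T) = 2 + (2*T)*T = 2 + 2*T²)
a(I(6))*(c(-2) - 49) = (2 + 2*2²)*(-3*(-2) - 49) = (2 + 2*4)*(6 - 49) = (2 + 8)*(-43) = 10*(-43) = -430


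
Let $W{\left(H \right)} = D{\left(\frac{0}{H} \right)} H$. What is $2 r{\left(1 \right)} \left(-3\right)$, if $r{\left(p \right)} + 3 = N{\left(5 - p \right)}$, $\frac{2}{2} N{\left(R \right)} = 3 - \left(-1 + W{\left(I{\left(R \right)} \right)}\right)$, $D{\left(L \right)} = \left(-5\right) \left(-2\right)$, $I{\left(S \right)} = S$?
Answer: $234$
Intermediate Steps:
$D{\left(L \right)} = 10$
$W{\left(H \right)} = 10 H$
$N{\left(R \right)} = 4 - 10 R$ ($N{\left(R \right)} = 3 - \left(-1 + 10 R\right) = 4 - 10 R$)
$r{\left(p \right)} = -49 + 10 p$ ($r{\left(p \right)} = -3 - \left(-4 + 10 \left(5 - p\right)\right) = -3 + \left(4 + \left(-50 + 10 p\right)\right) = -3 + \left(-46 + 10 p\right) = -49 + 10 p$)
$2 r{\left(1 \right)} \left(-3\right) = 2 \left(-49 + 10 \cdot 1\right) \left(-3\right) = 2 \left(-49 + 10\right) \left(-3\right) = 2 \left(-39\right) \left(-3\right) = \left(-78\right) \left(-3\right) = 234$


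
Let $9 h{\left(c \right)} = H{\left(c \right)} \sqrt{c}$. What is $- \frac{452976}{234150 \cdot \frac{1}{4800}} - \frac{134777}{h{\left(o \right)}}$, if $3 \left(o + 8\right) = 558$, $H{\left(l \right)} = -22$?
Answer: $- \frac{14495232}{1561} + \frac{1212993 \sqrt{178}}{3916} \approx -5153.2$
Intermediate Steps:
$o = 178$ ($o = -8 + \frac{1}{3} \cdot 558 = -8 + 186 = 178$)
$h{\left(c \right)} = - \frac{22 \sqrt{c}}{9}$ ($h{\left(c \right)} = \frac{\left(-22\right) \sqrt{c}}{9} = - \frac{22 \sqrt{c}}{9}$)
$- \frac{452976}{234150 \cdot \frac{1}{4800}} - \frac{134777}{h{\left(o \right)}} = - \frac{452976}{234150 \cdot \frac{1}{4800}} - \frac{134777}{\left(- \frac{22}{9}\right) \sqrt{178}} = - \frac{452976}{234150 \cdot \frac{1}{4800}} - 134777 \left(- \frac{9 \sqrt{178}}{3916}\right) = - \frac{452976}{\frac{1561}{32}} + \frac{1212993 \sqrt{178}}{3916} = \left(-452976\right) \frac{32}{1561} + \frac{1212993 \sqrt{178}}{3916} = - \frac{14495232}{1561} + \frac{1212993 \sqrt{178}}{3916}$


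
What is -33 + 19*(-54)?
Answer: -1059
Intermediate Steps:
-33 + 19*(-54) = -33 - 1026 = -1059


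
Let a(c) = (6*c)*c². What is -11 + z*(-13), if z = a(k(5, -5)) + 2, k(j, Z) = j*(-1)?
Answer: 9713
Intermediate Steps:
k(j, Z) = -j
a(c) = 6*c³
z = -748 (z = 6*(-1*5)³ + 2 = 6*(-5)³ + 2 = 6*(-125) + 2 = -750 + 2 = -748)
-11 + z*(-13) = -11 - 748*(-13) = -11 + 9724 = 9713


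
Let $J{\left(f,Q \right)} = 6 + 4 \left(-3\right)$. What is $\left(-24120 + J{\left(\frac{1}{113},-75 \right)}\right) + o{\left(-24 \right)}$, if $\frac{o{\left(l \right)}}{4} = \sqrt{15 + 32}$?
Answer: $-24126 + 4 \sqrt{47} \approx -24099.0$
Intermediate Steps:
$o{\left(l \right)} = 4 \sqrt{47}$ ($o{\left(l \right)} = 4 \sqrt{15 + 32} = 4 \sqrt{47}$)
$J{\left(f,Q \right)} = -6$ ($J{\left(f,Q \right)} = 6 - 12 = -6$)
$\left(-24120 + J{\left(\frac{1}{113},-75 \right)}\right) + o{\left(-24 \right)} = \left(-24120 - 6\right) + 4 \sqrt{47} = -24126 + 4 \sqrt{47}$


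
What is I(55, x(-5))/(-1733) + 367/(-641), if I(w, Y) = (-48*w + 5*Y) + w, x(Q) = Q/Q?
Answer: 1017769/1110853 ≈ 0.91620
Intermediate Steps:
x(Q) = 1
I(w, Y) = -47*w + 5*Y
I(55, x(-5))/(-1733) + 367/(-641) = (-47*55 + 5*1)/(-1733) + 367/(-641) = (-2585 + 5)*(-1/1733) + 367*(-1/641) = -2580*(-1/1733) - 367/641 = 2580/1733 - 367/641 = 1017769/1110853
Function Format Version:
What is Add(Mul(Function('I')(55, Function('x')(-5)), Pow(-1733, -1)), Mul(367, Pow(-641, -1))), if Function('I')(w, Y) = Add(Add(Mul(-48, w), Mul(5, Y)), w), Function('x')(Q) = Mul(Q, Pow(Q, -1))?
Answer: Rational(1017769, 1110853) ≈ 0.91620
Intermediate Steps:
Function('x')(Q) = 1
Function('I')(w, Y) = Add(Mul(-47, w), Mul(5, Y))
Add(Mul(Function('I')(55, Function('x')(-5)), Pow(-1733, -1)), Mul(367, Pow(-641, -1))) = Add(Mul(Add(Mul(-47, 55), Mul(5, 1)), Pow(-1733, -1)), Mul(367, Pow(-641, -1))) = Add(Mul(Add(-2585, 5), Rational(-1, 1733)), Mul(367, Rational(-1, 641))) = Add(Mul(-2580, Rational(-1, 1733)), Rational(-367, 641)) = Add(Rational(2580, 1733), Rational(-367, 641)) = Rational(1017769, 1110853)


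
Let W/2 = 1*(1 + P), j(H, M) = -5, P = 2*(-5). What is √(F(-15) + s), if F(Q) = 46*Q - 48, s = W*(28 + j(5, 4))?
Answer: 24*I*√2 ≈ 33.941*I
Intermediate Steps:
P = -10
W = -18 (W = 2*(1*(1 - 10)) = 2*(1*(-9)) = 2*(-9) = -18)
s = -414 (s = -18*(28 - 5) = -18*23 = -414)
F(Q) = -48 + 46*Q
√(F(-15) + s) = √((-48 + 46*(-15)) - 414) = √((-48 - 690) - 414) = √(-738 - 414) = √(-1152) = 24*I*√2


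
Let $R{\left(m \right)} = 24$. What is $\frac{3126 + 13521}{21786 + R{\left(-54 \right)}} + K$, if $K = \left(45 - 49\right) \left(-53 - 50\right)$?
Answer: $\frac{3000789}{7270} \approx 412.76$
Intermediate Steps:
$K = 412$ ($K = \left(-4\right) \left(-103\right) = 412$)
$\frac{3126 + 13521}{21786 + R{\left(-54 \right)}} + K = \frac{3126 + 13521}{21786 + 24} + 412 = \frac{16647}{21810} + 412 = 16647 \cdot \frac{1}{21810} + 412 = \frac{5549}{7270} + 412 = \frac{3000789}{7270}$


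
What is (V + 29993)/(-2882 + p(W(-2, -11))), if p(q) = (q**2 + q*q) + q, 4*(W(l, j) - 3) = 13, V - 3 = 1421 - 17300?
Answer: -112936/22381 ≈ -5.0461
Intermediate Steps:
V = -15876 (V = 3 + (1421 - 17300) = 3 - 15879 = -15876)
W(l, j) = 25/4 (W(l, j) = 3 + (1/4)*13 = 3 + 13/4 = 25/4)
p(q) = q + 2*q**2 (p(q) = (q**2 + q**2) + q = 2*q**2 + q = q + 2*q**2)
(V + 29993)/(-2882 + p(W(-2, -11))) = (-15876 + 29993)/(-2882 + 25*(1 + 2*(25/4))/4) = 14117/(-2882 + 25*(1 + 25/2)/4) = 14117/(-2882 + (25/4)*(27/2)) = 14117/(-2882 + 675/8) = 14117/(-22381/8) = 14117*(-8/22381) = -112936/22381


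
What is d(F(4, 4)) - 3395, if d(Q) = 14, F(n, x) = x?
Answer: -3381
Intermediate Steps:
d(F(4, 4)) - 3395 = 14 - 3395 = -3381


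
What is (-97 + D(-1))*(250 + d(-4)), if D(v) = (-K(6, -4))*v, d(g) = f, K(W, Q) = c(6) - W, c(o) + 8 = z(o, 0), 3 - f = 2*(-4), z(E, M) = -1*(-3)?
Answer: -28188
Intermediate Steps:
z(E, M) = 3
f = 11 (f = 3 - 2*(-4) = 3 - 1*(-8) = 3 + 8 = 11)
c(o) = -5 (c(o) = -8 + 3 = -5)
K(W, Q) = -5 - W
d(g) = 11
D(v) = 11*v (D(v) = (-(-5 - 1*6))*v = (-(-5 - 6))*v = (-1*(-11))*v = 11*v)
(-97 + D(-1))*(250 + d(-4)) = (-97 + 11*(-1))*(250 + 11) = (-97 - 11)*261 = -108*261 = -28188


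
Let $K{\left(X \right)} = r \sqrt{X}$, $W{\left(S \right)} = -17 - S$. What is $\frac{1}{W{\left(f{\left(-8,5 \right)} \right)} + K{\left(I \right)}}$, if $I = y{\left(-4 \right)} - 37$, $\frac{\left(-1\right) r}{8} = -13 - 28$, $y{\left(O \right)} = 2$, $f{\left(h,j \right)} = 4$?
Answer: $- \frac{3}{537983} - \frac{328 i \sqrt{35}}{3765881} \approx -5.5764 \cdot 10^{-6} - 0.00051528 i$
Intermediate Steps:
$r = 328$ ($r = - 8 \left(-13 - 28\right) = \left(-8\right) \left(-41\right) = 328$)
$I = -35$ ($I = 2 - 37 = -35$)
$K{\left(X \right)} = 328 \sqrt{X}$
$\frac{1}{W{\left(f{\left(-8,5 \right)} \right)} + K{\left(I \right)}} = \frac{1}{\left(-17 - 4\right) + 328 \sqrt{-35}} = \frac{1}{\left(-17 - 4\right) + 328 i \sqrt{35}} = \frac{1}{-21 + 328 i \sqrt{35}}$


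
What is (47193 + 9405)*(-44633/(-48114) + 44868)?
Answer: 20364182877305/8019 ≈ 2.5395e+9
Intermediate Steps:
(47193 + 9405)*(-44633/(-48114) + 44868) = 56598*(-44633*(-1/48114) + 44868) = 56598*(44633/48114 + 44868) = 56598*(2158823585/48114) = 20364182877305/8019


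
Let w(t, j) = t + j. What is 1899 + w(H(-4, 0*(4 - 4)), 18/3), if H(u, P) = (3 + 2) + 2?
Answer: 1912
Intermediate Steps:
H(u, P) = 7 (H(u, P) = 5 + 2 = 7)
w(t, j) = j + t
1899 + w(H(-4, 0*(4 - 4)), 18/3) = 1899 + (18/3 + 7) = 1899 + (18*(1/3) + 7) = 1899 + (6 + 7) = 1899 + 13 = 1912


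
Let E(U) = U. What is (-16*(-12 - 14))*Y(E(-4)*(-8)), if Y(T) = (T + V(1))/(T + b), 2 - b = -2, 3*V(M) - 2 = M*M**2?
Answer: 1144/3 ≈ 381.33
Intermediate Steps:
V(M) = 2/3 + M**3/3 (V(M) = 2/3 + (M*M**2)/3 = 2/3 + M**3/3)
b = 4 (b = 2 - 1*(-2) = 2 + 2 = 4)
Y(T) = (1 + T)/(4 + T) (Y(T) = (T + (2/3 + (1/3)*1**3))/(T + 4) = (T + (2/3 + (1/3)*1))/(4 + T) = (T + (2/3 + 1/3))/(4 + T) = (T + 1)/(4 + T) = (1 + T)/(4 + T))
(-16*(-12 - 14))*Y(E(-4)*(-8)) = (-16*(-12 - 14))*((1 - 4*(-8))/(4 - 4*(-8))) = (-16*(-26))*((1 + 32)/(4 + 32)) = 416*(33/36) = 416*((1/36)*33) = 416*(11/12) = 1144/3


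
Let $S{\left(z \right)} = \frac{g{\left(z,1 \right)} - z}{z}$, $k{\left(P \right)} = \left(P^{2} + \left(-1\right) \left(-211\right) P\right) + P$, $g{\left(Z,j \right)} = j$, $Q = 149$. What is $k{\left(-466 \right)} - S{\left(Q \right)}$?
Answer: $\frac{17636384}{149} \approx 1.1837 \cdot 10^{5}$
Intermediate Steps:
$k{\left(P \right)} = P^{2} + 212 P$ ($k{\left(P \right)} = \left(P^{2} + 211 P\right) + P = P^{2} + 212 P$)
$S{\left(z \right)} = \frac{1 - z}{z}$
$k{\left(-466 \right)} - S{\left(Q \right)} = - 466 \left(212 - 466\right) - \frac{1 - 149}{149} = \left(-466\right) \left(-254\right) - \frac{1 - 149}{149} = 118364 - \frac{1}{149} \left(-148\right) = 118364 - - \frac{148}{149} = 118364 + \frac{148}{149} = \frac{17636384}{149}$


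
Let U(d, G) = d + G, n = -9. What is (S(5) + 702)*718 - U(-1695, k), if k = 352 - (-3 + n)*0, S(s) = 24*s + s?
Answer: 595129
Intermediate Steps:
S(s) = 25*s
k = 352 (k = 352 - (-3 - 9)*0 = 352 - (-12)*0 = 352 - 1*0 = 352 + 0 = 352)
U(d, G) = G + d
(S(5) + 702)*718 - U(-1695, k) = (25*5 + 702)*718 - (352 - 1695) = (125 + 702)*718 - 1*(-1343) = 827*718 + 1343 = 593786 + 1343 = 595129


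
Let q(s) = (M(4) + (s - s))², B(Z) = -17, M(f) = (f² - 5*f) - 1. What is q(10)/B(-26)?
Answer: -25/17 ≈ -1.4706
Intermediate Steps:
M(f) = -1 + f² - 5*f
q(s) = 25 (q(s) = ((-1 + 4² - 5*4) + (s - s))² = ((-1 + 16 - 20) + 0)² = (-5 + 0)² = (-5)² = 25)
q(10)/B(-26) = 25/(-17) = 25*(-1/17) = -25/17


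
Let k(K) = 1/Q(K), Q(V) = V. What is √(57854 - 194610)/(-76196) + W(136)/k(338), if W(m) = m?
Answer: 45968 - I*√34189/38098 ≈ 45968.0 - 0.0048533*I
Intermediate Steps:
k(K) = 1/K
√(57854 - 194610)/(-76196) + W(136)/k(338) = √(57854 - 194610)/(-76196) + 136/(1/338) = √(-136756)*(-1/76196) + 136/(1/338) = (2*I*√34189)*(-1/76196) + 136*338 = -I*√34189/38098 + 45968 = 45968 - I*√34189/38098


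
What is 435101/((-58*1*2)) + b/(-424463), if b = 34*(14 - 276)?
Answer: -184683242435/49237708 ≈ -3750.9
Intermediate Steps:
b = -8908 (b = 34*(-262) = -8908)
435101/((-58*1*2)) + b/(-424463) = 435101/((-58*1*2)) - 8908/(-424463) = 435101/((-58*2)) - 8908*(-1/424463) = 435101/(-116) + 8908/424463 = 435101*(-1/116) + 8908/424463 = -435101/116 + 8908/424463 = -184683242435/49237708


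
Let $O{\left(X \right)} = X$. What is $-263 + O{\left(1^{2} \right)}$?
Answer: $-262$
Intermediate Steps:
$-263 + O{\left(1^{2} \right)} = -263 + 1^{2} = -263 + 1 = -262$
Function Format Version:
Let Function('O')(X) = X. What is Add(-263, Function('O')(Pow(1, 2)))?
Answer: -262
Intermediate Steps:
Add(-263, Function('O')(Pow(1, 2))) = Add(-263, Pow(1, 2)) = Add(-263, 1) = -262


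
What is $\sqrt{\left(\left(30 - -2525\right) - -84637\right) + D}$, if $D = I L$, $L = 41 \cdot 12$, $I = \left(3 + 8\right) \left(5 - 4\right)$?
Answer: $2 \sqrt{23151} \approx 304.31$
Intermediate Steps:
$I = 11$ ($I = 11 \left(5 - 4\right) = 11 \cdot 1 = 11$)
$L = 492$
$D = 5412$ ($D = 11 \cdot 492 = 5412$)
$\sqrt{\left(\left(30 - -2525\right) - -84637\right) + D} = \sqrt{\left(\left(30 - -2525\right) - -84637\right) + 5412} = \sqrt{\left(\left(30 + 2525\right) + 84637\right) + 5412} = \sqrt{\left(2555 + 84637\right) + 5412} = \sqrt{87192 + 5412} = \sqrt{92604} = 2 \sqrt{23151}$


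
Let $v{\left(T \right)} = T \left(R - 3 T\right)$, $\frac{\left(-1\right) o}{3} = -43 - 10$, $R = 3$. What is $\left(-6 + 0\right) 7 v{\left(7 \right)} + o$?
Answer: $5451$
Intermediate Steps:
$o = 159$ ($o = - 3 \left(-43 - 10\right) = \left(-3\right) \left(-53\right) = 159$)
$v{\left(T \right)} = T \left(3 - 3 T\right)$
$\left(-6 + 0\right) 7 v{\left(7 \right)} + o = \left(-6 + 0\right) 7 \cdot 3 \cdot 7 \left(1 - 7\right) + 159 = \left(-6\right) 7 \cdot 3 \cdot 7 \left(1 - 7\right) + 159 = - 42 \cdot 3 \cdot 7 \left(-6\right) + 159 = \left(-42\right) \left(-126\right) + 159 = 5292 + 159 = 5451$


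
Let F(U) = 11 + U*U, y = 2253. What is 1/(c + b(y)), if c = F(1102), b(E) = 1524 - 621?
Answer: 1/1215318 ≈ 8.2283e-7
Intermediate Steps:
b(E) = 903
F(U) = 11 + U**2
c = 1214415 (c = 11 + 1102**2 = 11 + 1214404 = 1214415)
1/(c + b(y)) = 1/(1214415 + 903) = 1/1215318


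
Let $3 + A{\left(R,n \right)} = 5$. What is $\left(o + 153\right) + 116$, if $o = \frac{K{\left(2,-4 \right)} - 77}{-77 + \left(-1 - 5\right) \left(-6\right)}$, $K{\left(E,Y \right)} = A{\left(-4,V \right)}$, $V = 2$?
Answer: $\frac{11104}{41} \approx 270.83$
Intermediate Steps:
$A{\left(R,n \right)} = 2$ ($A{\left(R,n \right)} = -3 + 5 = 2$)
$K{\left(E,Y \right)} = 2$
$o = \frac{75}{41}$ ($o = \frac{2 - 77}{-77 + \left(-1 - 5\right) \left(-6\right)} = - \frac{75}{-77 - -36} = - \frac{75}{-77 + 36} = - \frac{75}{-41} = \left(-75\right) \left(- \frac{1}{41}\right) = \frac{75}{41} \approx 1.8293$)
$\left(o + 153\right) + 116 = \left(\frac{75}{41} + 153\right) + 116 = \frac{6348}{41} + 116 = \frac{11104}{41}$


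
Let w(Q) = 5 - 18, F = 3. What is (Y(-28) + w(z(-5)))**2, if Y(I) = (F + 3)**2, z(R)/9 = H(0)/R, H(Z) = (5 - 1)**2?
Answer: 529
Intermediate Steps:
H(Z) = 16 (H(Z) = 4**2 = 16)
z(R) = 144/R (z(R) = 9*(16/R) = 144/R)
w(Q) = -13
Y(I) = 36 (Y(I) = (3 + 3)**2 = 6**2 = 36)
(Y(-28) + w(z(-5)))**2 = (36 - 13)**2 = 23**2 = 529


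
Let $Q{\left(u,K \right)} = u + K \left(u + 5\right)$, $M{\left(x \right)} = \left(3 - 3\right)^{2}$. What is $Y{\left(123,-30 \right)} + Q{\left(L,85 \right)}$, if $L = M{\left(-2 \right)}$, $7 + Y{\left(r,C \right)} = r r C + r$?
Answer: $-453329$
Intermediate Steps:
$M{\left(x \right)} = 0$ ($M{\left(x \right)} = 0^{2} = 0$)
$Y{\left(r,C \right)} = -7 + r + C r^{2}$ ($Y{\left(r,C \right)} = -7 + \left(r r C + r\right) = -7 + \left(r^{2} C + r\right) = -7 + \left(C r^{2} + r\right) = -7 + \left(r + C r^{2}\right) = -7 + r + C r^{2}$)
$L = 0$
$Q{\left(u,K \right)} = u + K \left(5 + u\right)$
$Y{\left(123,-30 \right)} + Q{\left(L,85 \right)} = \left(-7 + 123 - 30 \cdot 123^{2}\right) + \left(0 + 5 \cdot 85 + 85 \cdot 0\right) = \left(-7 + 123 - 453870\right) + \left(0 + 425 + 0\right) = \left(-7 + 123 - 453870\right) + 425 = -453754 + 425 = -453329$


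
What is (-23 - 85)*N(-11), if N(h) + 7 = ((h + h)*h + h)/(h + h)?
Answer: 1890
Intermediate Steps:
N(h) = -7 + (h + 2*h²)/(2*h) (N(h) = -7 + ((h + h)*h + h)/(h + h) = -7 + ((2*h)*h + h)/((2*h)) = -7 + (2*h² + h)*(1/(2*h)) = -7 + (h + 2*h²)*(1/(2*h)) = -7 + (h + 2*h²)/(2*h))
(-23 - 85)*N(-11) = (-23 - 85)*(-13/2 - 11) = -108*(-35/2) = 1890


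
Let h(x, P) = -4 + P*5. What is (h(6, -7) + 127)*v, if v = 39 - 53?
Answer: -1232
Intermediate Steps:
h(x, P) = -4 + 5*P
v = -14
(h(6, -7) + 127)*v = ((-4 + 5*(-7)) + 127)*(-14) = ((-4 - 35) + 127)*(-14) = (-39 + 127)*(-14) = 88*(-14) = -1232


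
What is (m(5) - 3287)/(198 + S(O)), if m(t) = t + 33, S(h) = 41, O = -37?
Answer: -3249/239 ≈ -13.594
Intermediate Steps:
m(t) = 33 + t
(m(5) - 3287)/(198 + S(O)) = ((33 + 5) - 3287)/(198 + 41) = (38 - 3287)/239 = -3249*1/239 = -3249/239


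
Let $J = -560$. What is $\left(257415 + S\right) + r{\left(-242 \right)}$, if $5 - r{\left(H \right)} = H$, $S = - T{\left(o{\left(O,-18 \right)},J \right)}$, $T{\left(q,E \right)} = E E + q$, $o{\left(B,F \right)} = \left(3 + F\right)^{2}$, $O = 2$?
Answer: $-56163$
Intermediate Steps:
$T{\left(q,E \right)} = q + E^{2}$ ($T{\left(q,E \right)} = E^{2} + q = q + E^{2}$)
$S = -313825$ ($S = - (\left(3 - 18\right)^{2} + \left(-560\right)^{2}) = - (\left(-15\right)^{2} + 313600) = - (225 + 313600) = \left(-1\right) 313825 = -313825$)
$r{\left(H \right)} = 5 - H$
$\left(257415 + S\right) + r{\left(-242 \right)} = \left(257415 - 313825\right) + \left(5 - -242\right) = -56410 + \left(5 + 242\right) = -56410 + 247 = -56163$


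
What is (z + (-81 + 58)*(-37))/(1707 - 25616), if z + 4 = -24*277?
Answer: 5801/23909 ≈ 0.24263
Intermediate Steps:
z = -6652 (z = -4 - 24*277 = -4 - 6648 = -6652)
(z + (-81 + 58)*(-37))/(1707 - 25616) = (-6652 + (-81 + 58)*(-37))/(1707 - 25616) = (-6652 - 23*(-37))/(-23909) = (-6652 + 851)*(-1/23909) = -5801*(-1/23909) = 5801/23909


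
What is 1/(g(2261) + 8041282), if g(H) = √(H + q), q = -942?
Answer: 8041282/64662216202205 - √1319/64662216202205 ≈ 1.2436e-7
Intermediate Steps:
g(H) = √(-942 + H) (g(H) = √(H - 942) = √(-942 + H))
1/(g(2261) + 8041282) = 1/(√(-942 + 2261) + 8041282) = 1/(√1319 + 8041282) = 1/(8041282 + √1319)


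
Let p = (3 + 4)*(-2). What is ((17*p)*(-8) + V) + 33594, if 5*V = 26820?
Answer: 40862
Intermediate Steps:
V = 5364 (V = (1/5)*26820 = 5364)
p = -14 (p = 7*(-2) = -14)
((17*p)*(-8) + V) + 33594 = ((17*(-14))*(-8) + 5364) + 33594 = (-238*(-8) + 5364) + 33594 = (1904 + 5364) + 33594 = 7268 + 33594 = 40862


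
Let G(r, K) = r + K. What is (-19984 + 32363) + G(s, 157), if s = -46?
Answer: 12490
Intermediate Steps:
G(r, K) = K + r
(-19984 + 32363) + G(s, 157) = (-19984 + 32363) + (157 - 46) = 12379 + 111 = 12490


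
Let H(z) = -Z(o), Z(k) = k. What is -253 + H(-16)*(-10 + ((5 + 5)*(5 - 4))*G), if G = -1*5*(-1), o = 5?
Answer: -453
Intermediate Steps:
G = 5 (G = -5*(-1) = 5)
H(z) = -5 (H(z) = -1*5 = -5)
-253 + H(-16)*(-10 + ((5 + 5)*(5 - 4))*G) = -253 - 5*(-10 + ((5 + 5)*(5 - 4))*5) = -253 - 5*(-10 + (10*1)*5) = -253 - 5*(-10 + 10*5) = -253 - 5*(-10 + 50) = -253 - 5*40 = -253 - 200 = -453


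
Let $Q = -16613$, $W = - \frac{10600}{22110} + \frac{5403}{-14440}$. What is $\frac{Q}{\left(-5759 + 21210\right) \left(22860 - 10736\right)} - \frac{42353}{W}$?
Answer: $\frac{253304341540571347051}{5105141697839092} \approx 49618.0$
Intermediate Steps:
$W = - \frac{27252433}{31926840}$ ($W = \left(-10600\right) \frac{1}{22110} + 5403 \left(- \frac{1}{14440}\right) = - \frac{1060}{2211} - \frac{5403}{14440} = - \frac{27252433}{31926840} \approx -0.85359$)
$\frac{Q}{\left(-5759 + 21210\right) \left(22860 - 10736\right)} - \frac{42353}{W} = - \frac{16613}{\left(-5759 + 21210\right) \left(22860 - 10736\right)} - \frac{42353}{- \frac{27252433}{31926840}} = - \frac{16613}{15451 \cdot 12124} - - \frac{1352197454520}{27252433} = - \frac{16613}{187327924} + \frac{1352197454520}{27252433} = \frac{253304341540571347051}{5105141697839092}$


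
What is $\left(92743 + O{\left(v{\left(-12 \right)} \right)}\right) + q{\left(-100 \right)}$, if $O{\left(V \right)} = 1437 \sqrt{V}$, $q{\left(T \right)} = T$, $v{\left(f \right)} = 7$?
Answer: $92643 + 1437 \sqrt{7} \approx 96445.0$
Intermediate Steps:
$\left(92743 + O{\left(v{\left(-12 \right)} \right)}\right) + q{\left(-100 \right)} = \left(92743 + 1437 \sqrt{7}\right) - 100 = 92643 + 1437 \sqrt{7}$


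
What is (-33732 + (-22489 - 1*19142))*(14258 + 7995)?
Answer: -1677052839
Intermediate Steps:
(-33732 + (-22489 - 1*19142))*(14258 + 7995) = (-33732 + (-22489 - 19142))*22253 = (-33732 - 41631)*22253 = -75363*22253 = -1677052839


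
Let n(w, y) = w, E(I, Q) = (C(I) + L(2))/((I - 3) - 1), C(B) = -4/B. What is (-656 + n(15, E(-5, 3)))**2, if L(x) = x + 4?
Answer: 410881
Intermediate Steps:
L(x) = 4 + x
E(I, Q) = (6 - 4/I)/(-4 + I) (E(I, Q) = (-4/I + (4 + 2))/((I - 3) - 1) = (-4/I + 6)/((-3 + I) - 1) = (6 - 4/I)/(-4 + I))
(-656 + n(15, E(-5, 3)))**2 = (-656 + 15)**2 = (-641)**2 = 410881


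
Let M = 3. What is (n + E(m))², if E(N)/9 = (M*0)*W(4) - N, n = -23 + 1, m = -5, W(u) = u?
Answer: 529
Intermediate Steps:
n = -22
E(N) = -9*N (E(N) = 9*((3*0)*4 - N) = 9*(0*4 - N) = 9*(0 - N) = 9*(-N) = -9*N)
(n + E(m))² = (-22 - 9*(-5))² = (-22 + 45)² = 23² = 529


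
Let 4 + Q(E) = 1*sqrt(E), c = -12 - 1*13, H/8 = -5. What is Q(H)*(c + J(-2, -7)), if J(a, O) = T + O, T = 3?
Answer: 116 - 58*I*sqrt(10) ≈ 116.0 - 183.41*I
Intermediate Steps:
H = -40 (H = 8*(-5) = -40)
c = -25 (c = -12 - 13 = -25)
Q(E) = -4 + sqrt(E) (Q(E) = -4 + 1*sqrt(E) = -4 + sqrt(E))
J(a, O) = 3 + O
Q(H)*(c + J(-2, -7)) = (-4 + sqrt(-40))*(-25 + (3 - 7)) = (-4 + 2*I*sqrt(10))*(-25 - 4) = (-4 + 2*I*sqrt(10))*(-29) = 116 - 58*I*sqrt(10)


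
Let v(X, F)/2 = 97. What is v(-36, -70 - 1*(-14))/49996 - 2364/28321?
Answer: -56348135/707968358 ≈ -0.079591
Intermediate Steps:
v(X, F) = 194 (v(X, F) = 2*97 = 194)
v(-36, -70 - 1*(-14))/49996 - 2364/28321 = 194/49996 - 2364/28321 = 194*(1/49996) - 2364*1/28321 = 97/24998 - 2364/28321 = -56348135/707968358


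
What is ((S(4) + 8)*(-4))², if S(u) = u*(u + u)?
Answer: 25600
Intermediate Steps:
S(u) = 2*u² (S(u) = u*(2*u) = 2*u²)
((S(4) + 8)*(-4))² = ((2*4² + 8)*(-4))² = ((2*16 + 8)*(-4))² = ((32 + 8)*(-4))² = (40*(-4))² = (-160)² = 25600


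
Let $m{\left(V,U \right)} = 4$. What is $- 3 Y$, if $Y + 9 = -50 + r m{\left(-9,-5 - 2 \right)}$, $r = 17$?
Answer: $-27$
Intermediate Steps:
$Y = 9$ ($Y = -9 + \left(-50 + 17 \cdot 4\right) = -9 + \left(-50 + 68\right) = -9 + 18 = 9$)
$- 3 Y = \left(-3\right) 9 = -27$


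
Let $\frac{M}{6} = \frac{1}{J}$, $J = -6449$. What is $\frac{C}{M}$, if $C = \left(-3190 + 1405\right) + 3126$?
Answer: $- \frac{2882703}{2} \approx -1.4414 \cdot 10^{6}$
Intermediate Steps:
$M = - \frac{6}{6449}$ ($M = \frac{6}{-6449} = 6 \left(- \frac{1}{6449}\right) = - \frac{6}{6449} \approx -0.00093038$)
$C = 1341$ ($C = -1785 + 3126 = 1341$)
$\frac{C}{M} = \frac{1341}{- \frac{6}{6449}} = 1341 \left(- \frac{6449}{6}\right) = - \frac{2882703}{2}$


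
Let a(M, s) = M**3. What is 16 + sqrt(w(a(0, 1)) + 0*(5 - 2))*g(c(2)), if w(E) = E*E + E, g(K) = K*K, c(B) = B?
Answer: 16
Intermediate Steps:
g(K) = K**2
w(E) = E + E**2 (w(E) = E**2 + E = E + E**2)
16 + sqrt(w(a(0, 1)) + 0*(5 - 2))*g(c(2)) = 16 + sqrt(0**3*(1 + 0**3) + 0*(5 - 2))*2**2 = 16 + sqrt(0*(1 + 0) + 0*3)*4 = 16 + sqrt(0*1 + 0)*4 = 16 + sqrt(0 + 0)*4 = 16 + sqrt(0)*4 = 16 + 0*4 = 16 + 0 = 16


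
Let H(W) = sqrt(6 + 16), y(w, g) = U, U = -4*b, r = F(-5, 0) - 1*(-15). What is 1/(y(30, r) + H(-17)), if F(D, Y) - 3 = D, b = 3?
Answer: -6/61 - sqrt(22)/122 ≈ -0.13681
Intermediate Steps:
F(D, Y) = 3 + D
r = 13 (r = (3 - 5) - 1*(-15) = -2 + 15 = 13)
U = -12 (U = -4*3 = -12)
y(w, g) = -12
H(W) = sqrt(22)
1/(y(30, r) + H(-17)) = 1/(-12 + sqrt(22))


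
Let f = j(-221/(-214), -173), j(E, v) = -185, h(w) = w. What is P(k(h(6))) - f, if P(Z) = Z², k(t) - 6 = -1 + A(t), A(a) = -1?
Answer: 201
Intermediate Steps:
k(t) = 4 (k(t) = 6 + (-1 - 1) = 6 - 2 = 4)
f = -185
P(k(h(6))) - f = 4² - 1*(-185) = 16 + 185 = 201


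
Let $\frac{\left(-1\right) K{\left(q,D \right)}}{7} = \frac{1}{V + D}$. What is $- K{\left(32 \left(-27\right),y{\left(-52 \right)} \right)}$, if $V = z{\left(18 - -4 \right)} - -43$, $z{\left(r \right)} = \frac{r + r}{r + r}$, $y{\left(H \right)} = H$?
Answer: $- \frac{7}{8} \approx -0.875$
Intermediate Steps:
$z{\left(r \right)} = 1$ ($z{\left(r \right)} = \frac{2 r}{2 r} = 2 r \frac{1}{2 r} = 1$)
$V = 44$ ($V = 1 - -43 = 1 + 43 = 44$)
$K{\left(q,D \right)} = - \frac{7}{44 + D}$
$- K{\left(32 \left(-27\right),y{\left(-52 \right)} \right)} = - \frac{-7}{44 - 52} = - \frac{-7}{-8} = - \frac{\left(-7\right) \left(-1\right)}{8} = \left(-1\right) \frac{7}{8} = - \frac{7}{8}$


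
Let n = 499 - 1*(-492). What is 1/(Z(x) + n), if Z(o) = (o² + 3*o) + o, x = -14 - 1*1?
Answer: 1/1156 ≈ 0.00086505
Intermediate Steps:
x = -15 (x = -14 - 1 = -15)
n = 991 (n = 499 + 492 = 991)
Z(o) = o² + 4*o
1/(Z(x) + n) = 1/(-15*(4 - 15) + 991) = 1/(-15*(-11) + 991) = 1/(165 + 991) = 1/1156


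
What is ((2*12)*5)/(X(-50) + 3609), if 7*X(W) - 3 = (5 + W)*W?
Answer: 70/2293 ≈ 0.030528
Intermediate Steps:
X(W) = 3/7 + W*(5 + W)/7 (X(W) = 3/7 + ((5 + W)*W)/7 = 3/7 + (W*(5 + W))/7 = 3/7 + W*(5 + W)/7)
((2*12)*5)/(X(-50) + 3609) = ((2*12)*5)/((3/7 + (1/7)*(-50)**2 + (5/7)*(-50)) + 3609) = (24*5)/((3/7 + (1/7)*2500 - 250/7) + 3609) = 120/((3/7 + 2500/7 - 250/7) + 3609) = 120/(2253/7 + 3609) = 120/(27516/7) = 120*(7/27516) = 70/2293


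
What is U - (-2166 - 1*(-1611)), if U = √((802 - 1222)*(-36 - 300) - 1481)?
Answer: 555 + √139639 ≈ 928.68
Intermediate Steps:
U = √139639 (U = √(-420*(-336) - 1481) = √(141120 - 1481) = √139639 ≈ 373.68)
U - (-2166 - 1*(-1611)) = √139639 - (-2166 - 1*(-1611)) = √139639 - (-2166 + 1611) = √139639 - 1*(-555) = √139639 + 555 = 555 + √139639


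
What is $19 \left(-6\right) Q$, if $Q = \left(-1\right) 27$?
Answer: $3078$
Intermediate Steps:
$Q = -27$
$19 \left(-6\right) Q = 19 \left(-6\right) \left(-27\right) = \left(-114\right) \left(-27\right) = 3078$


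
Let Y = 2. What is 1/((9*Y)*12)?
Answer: 1/216 ≈ 0.0046296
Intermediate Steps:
1/((9*Y)*12) = 1/((9*2)*12) = 1/(18*12) = 1/216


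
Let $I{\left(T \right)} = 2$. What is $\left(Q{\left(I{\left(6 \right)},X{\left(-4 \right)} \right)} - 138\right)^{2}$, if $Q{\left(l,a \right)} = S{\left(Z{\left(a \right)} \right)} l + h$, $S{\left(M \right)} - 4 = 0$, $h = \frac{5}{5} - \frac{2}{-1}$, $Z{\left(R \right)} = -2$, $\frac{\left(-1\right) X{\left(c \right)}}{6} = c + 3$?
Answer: $16129$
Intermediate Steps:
$X{\left(c \right)} = -18 - 6 c$ ($X{\left(c \right)} = - 6 \left(c + 3\right) = - 6 \left(3 + c\right) = -18 - 6 c$)
$h = 3$ ($h = 5 \cdot \frac{1}{5} - -2 = 1 + 2 = 3$)
$S{\left(M \right)} = 4$ ($S{\left(M \right)} = 4 + 0 = 4$)
$Q{\left(l,a \right)} = 3 + 4 l$ ($Q{\left(l,a \right)} = 4 l + 3 = 3 + 4 l$)
$\left(Q{\left(I{\left(6 \right)},X{\left(-4 \right)} \right)} - 138\right)^{2} = \left(\left(3 + 4 \cdot 2\right) - 138\right)^{2} = \left(\left(3 + 8\right) - 138\right)^{2} = \left(11 - 138\right)^{2} = \left(-127\right)^{2} = 16129$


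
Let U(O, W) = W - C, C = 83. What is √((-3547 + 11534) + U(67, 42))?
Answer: √7946 ≈ 89.140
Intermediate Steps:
U(O, W) = -83 + W (U(O, W) = W - 1*83 = W - 83 = -83 + W)
√((-3547 + 11534) + U(67, 42)) = √((-3547 + 11534) + (-83 + 42)) = √(7987 - 41) = √7946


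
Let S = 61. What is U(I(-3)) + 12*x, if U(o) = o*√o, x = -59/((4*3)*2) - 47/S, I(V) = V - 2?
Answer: -4727/122 - 5*I*√5 ≈ -38.746 - 11.18*I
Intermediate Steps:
I(V) = -2 + V
x = -4727/1464 (x = -59/((4*3)*2) - 47/61 = -59/(12*2) - 47*1/61 = -59/24 - 47/61 = -4727/1464 ≈ -3.2288)
U(o) = o^(3/2)
U(I(-3)) + 12*x = (-2 - 3)^(3/2) + 12*(-4727/1464) = (-5)^(3/2) - 4727/122 = -5*I*√5 - 4727/122 = -4727/122 - 5*I*√5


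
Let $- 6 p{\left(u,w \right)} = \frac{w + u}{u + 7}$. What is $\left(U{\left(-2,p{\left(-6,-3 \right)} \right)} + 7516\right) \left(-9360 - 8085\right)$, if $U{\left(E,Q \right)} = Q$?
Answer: $- \frac{262285575}{2} \approx -1.3114 \cdot 10^{8}$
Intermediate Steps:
$p{\left(u,w \right)} = - \frac{u + w}{6 \left(7 + u\right)}$ ($p{\left(u,w \right)} = - \frac{\left(w + u\right) \frac{1}{u + 7}}{6} = - \frac{\left(u + w\right) \frac{1}{7 + u}}{6} = - \frac{\frac{1}{7 + u} \left(u + w\right)}{6} = - \frac{u + w}{6 \left(7 + u\right)}$)
$\left(U{\left(-2,p{\left(-6,-3 \right)} \right)} + 7516\right) \left(-9360 - 8085\right) = \left(\frac{\left(-1\right) \left(-6\right) - -3}{6 \left(7 - 6\right)} + 7516\right) \left(-9360 - 8085\right) = \left(\frac{6 + 3}{6 \cdot 1} + 7516\right) \left(-17445\right) = \left(\frac{1}{6} \cdot 1 \cdot 9 + 7516\right) \left(-17445\right) = \left(\frac{3}{2} + 7516\right) \left(-17445\right) = \frac{15035}{2} \left(-17445\right) = - \frac{262285575}{2}$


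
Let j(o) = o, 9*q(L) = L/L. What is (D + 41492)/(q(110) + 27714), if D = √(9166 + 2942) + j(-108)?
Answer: 372456/249427 + 18*√3027/249427 ≈ 1.4972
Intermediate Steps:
q(L) = ⅑ (q(L) = (L/L)/9 = (⅑)*1 = ⅑)
D = -108 + 2*√3027 (D = √(9166 + 2942) - 108 = √12108 - 108 = 2*√3027 - 108 = -108 + 2*√3027 ≈ 2.0364)
(D + 41492)/(q(110) + 27714) = ((-108 + 2*√3027) + 41492)/(⅑ + 27714) = (41384 + 2*√3027)/(249427/9) = (41384 + 2*√3027)*(9/249427) = 372456/249427 + 18*√3027/249427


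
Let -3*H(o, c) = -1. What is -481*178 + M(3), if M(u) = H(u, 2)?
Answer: -256853/3 ≈ -85618.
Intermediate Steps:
H(o, c) = 1/3 (H(o, c) = -1/3*(-1) = 1/3)
M(u) = 1/3
-481*178 + M(3) = -481*178 + 1/3 = -85618 + 1/3 = -256853/3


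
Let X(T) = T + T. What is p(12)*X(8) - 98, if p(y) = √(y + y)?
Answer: -98 + 32*√6 ≈ -19.616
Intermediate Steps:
X(T) = 2*T
p(y) = √2*√y (p(y) = √(2*y) = √2*√y)
p(12)*X(8) - 98 = (√2*√12)*(2*8) - 98 = (√2*(2*√3))*16 - 98 = (2*√6)*16 - 98 = 32*√6 - 98 = -98 + 32*√6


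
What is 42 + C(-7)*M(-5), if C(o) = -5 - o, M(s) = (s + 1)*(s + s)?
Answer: 122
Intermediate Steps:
M(s) = 2*s*(1 + s) (M(s) = (1 + s)*(2*s) = 2*s*(1 + s))
42 + C(-7)*M(-5) = 42 + (-5 - 1*(-7))*(2*(-5)*(1 - 5)) = 42 + (-5 + 7)*(2*(-5)*(-4)) = 42 + 2*40 = 42 + 80 = 122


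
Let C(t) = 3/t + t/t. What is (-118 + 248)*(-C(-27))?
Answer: -1040/9 ≈ -115.56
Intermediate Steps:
C(t) = 1 + 3/t (C(t) = 3/t + 1 = 1 + 3/t)
(-118 + 248)*(-C(-27)) = (-118 + 248)*(-(3 - 27)/(-27)) = 130*(-(-1)*(-24)/27) = 130*(-1*8/9) = 130*(-8/9) = -1040/9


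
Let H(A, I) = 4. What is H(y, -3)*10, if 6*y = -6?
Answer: 40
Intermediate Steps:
y = -1 (y = (1/6)*(-6) = -1)
H(y, -3)*10 = 4*10 = 40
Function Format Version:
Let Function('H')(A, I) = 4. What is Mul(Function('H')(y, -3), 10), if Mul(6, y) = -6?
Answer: 40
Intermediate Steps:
y = -1 (y = Mul(Rational(1, 6), -6) = -1)
Mul(Function('H')(y, -3), 10) = Mul(4, 10) = 40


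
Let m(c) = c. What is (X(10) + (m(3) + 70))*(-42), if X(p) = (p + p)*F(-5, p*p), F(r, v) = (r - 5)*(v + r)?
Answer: 794934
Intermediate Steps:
F(r, v) = (-5 + r)*(r + v)
X(p) = 2*p*(50 - 10*p²) (X(p) = (p + p)*((-5)² - 5*(-5) - 5*p*p - 5*p*p) = (2*p)*(25 + 25 - 5*p² - 5*p²) = (2*p)*(50 - 10*p²) = 2*p*(50 - 10*p²))
(X(10) + (m(3) + 70))*(-42) = (20*10*(5 - 1*10²) + (3 + 70))*(-42) = (20*10*(5 - 1*100) + 73)*(-42) = (20*10*(5 - 100) + 73)*(-42) = (20*10*(-95) + 73)*(-42) = (-19000 + 73)*(-42) = -18927*(-42) = 794934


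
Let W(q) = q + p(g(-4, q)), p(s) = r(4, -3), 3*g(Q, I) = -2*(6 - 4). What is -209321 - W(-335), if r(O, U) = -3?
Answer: -208983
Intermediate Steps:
g(Q, I) = -4/3 (g(Q, I) = (-2*(6 - 4))/3 = (-2*2)/3 = (⅓)*(-4) = -4/3)
p(s) = -3
W(q) = -3 + q (W(q) = q - 3 = -3 + q)
-209321 - W(-335) = -209321 - (-3 - 335) = -209321 - 1*(-338) = -209321 + 338 = -208983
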